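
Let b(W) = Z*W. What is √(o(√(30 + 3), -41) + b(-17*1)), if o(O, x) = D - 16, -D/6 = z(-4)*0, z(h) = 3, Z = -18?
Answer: √290 ≈ 17.029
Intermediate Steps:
D = 0 (D = -18*0 = -6*0 = 0)
b(W) = -18*W
o(O, x) = -16 (o(O, x) = 0 - 16 = -16)
√(o(√(30 + 3), -41) + b(-17*1)) = √(-16 - (-306)) = √(-16 - 18*(-17)) = √(-16 + 306) = √290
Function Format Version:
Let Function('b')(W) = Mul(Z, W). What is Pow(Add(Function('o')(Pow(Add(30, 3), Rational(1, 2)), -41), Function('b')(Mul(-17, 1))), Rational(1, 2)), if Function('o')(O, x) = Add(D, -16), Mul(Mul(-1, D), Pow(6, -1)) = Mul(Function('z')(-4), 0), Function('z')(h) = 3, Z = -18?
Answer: Pow(290, Rational(1, 2)) ≈ 17.029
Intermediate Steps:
D = 0 (D = Mul(-6, Mul(3, 0)) = Mul(-6, 0) = 0)
Function('b')(W) = Mul(-18, W)
Function('o')(O, x) = -16 (Function('o')(O, x) = Add(0, -16) = -16)
Pow(Add(Function('o')(Pow(Add(30, 3), Rational(1, 2)), -41), Function('b')(Mul(-17, 1))), Rational(1, 2)) = Pow(Add(-16, Mul(-18, Mul(-17, 1))), Rational(1, 2)) = Pow(Add(-16, Mul(-18, -17)), Rational(1, 2)) = Pow(Add(-16, 306), Rational(1, 2)) = Pow(290, Rational(1, 2))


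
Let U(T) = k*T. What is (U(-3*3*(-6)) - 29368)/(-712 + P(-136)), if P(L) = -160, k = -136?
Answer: 4589/109 ≈ 42.101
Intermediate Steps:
U(T) = -136*T
(U(-3*3*(-6)) - 29368)/(-712 + P(-136)) = (-136*(-3*3)*(-6) - 29368)/(-712 - 160) = (-(-1224)*(-6) - 29368)/(-872) = (-136*54 - 29368)*(-1/872) = (-7344 - 29368)*(-1/872) = -36712*(-1/872) = 4589/109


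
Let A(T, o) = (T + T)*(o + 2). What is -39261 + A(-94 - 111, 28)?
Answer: -51561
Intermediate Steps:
A(T, o) = 2*T*(2 + o) (A(T, o) = (2*T)*(2 + o) = 2*T*(2 + o))
-39261 + A(-94 - 111, 28) = -39261 + 2*(-94 - 111)*(2 + 28) = -39261 + 2*(-205)*30 = -39261 - 12300 = -51561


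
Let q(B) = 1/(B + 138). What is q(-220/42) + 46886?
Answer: 130718189/2788 ≈ 46886.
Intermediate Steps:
q(B) = 1/(138 + B)
q(-220/42) + 46886 = 1/(138 - 220/42) + 46886 = 1/(138 - 220*1/42) + 46886 = 1/(138 - 110/21) + 46886 = 1/(2788/21) + 46886 = 21/2788 + 46886 = 130718189/2788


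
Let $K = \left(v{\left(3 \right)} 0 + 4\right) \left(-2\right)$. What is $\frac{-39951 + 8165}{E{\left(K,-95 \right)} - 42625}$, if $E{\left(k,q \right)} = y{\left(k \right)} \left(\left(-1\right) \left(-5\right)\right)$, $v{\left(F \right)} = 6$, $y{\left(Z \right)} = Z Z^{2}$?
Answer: $\frac{31786}{45185} \approx 0.70346$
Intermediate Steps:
$y{\left(Z \right)} = Z^{3}$
$K = -8$ ($K = \left(6 \cdot 0 + 4\right) \left(-2\right) = \left(0 + 4\right) \left(-2\right) = 4 \left(-2\right) = -8$)
$E{\left(k,q \right)} = 5 k^{3}$ ($E{\left(k,q \right)} = k^{3} \left(\left(-1\right) \left(-5\right)\right) = k^{3} \cdot 5 = 5 k^{3}$)
$\frac{-39951 + 8165}{E{\left(K,-95 \right)} - 42625} = \frac{-39951 + 8165}{5 \left(-8\right)^{3} - 42625} = - \frac{31786}{5 \left(-512\right) - 42625} = - \frac{31786}{-2560 - 42625} = - \frac{31786}{-45185} = \left(-31786\right) \left(- \frac{1}{45185}\right) = \frac{31786}{45185}$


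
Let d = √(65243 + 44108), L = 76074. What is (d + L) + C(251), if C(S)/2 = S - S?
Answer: 76074 + √109351 ≈ 76405.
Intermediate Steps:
C(S) = 0 (C(S) = 2*(S - S) = 2*0 = 0)
d = √109351 ≈ 330.68
(d + L) + C(251) = (√109351 + 76074) + 0 = (76074 + √109351) + 0 = 76074 + √109351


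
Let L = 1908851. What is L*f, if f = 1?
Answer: 1908851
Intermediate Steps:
L*f = 1908851*1 = 1908851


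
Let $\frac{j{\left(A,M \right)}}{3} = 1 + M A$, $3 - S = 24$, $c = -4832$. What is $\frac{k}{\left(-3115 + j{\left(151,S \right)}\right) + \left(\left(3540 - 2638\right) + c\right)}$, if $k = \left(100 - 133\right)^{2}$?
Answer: $- \frac{99}{1505} \approx -0.065781$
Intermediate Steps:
$S = -21$ ($S = 3 - 24 = -21$)
$j{\left(A,M \right)} = 3 + 3 A M$ ($j{\left(A,M \right)} = 3 \left(1 + M A\right) = 3 \left(1 + A M\right) = 3 + 3 A M$)
$k = 1089$ ($k = \left(-33\right)^{2} = 1089$)
$\frac{k}{\left(-3115 + j{\left(151,S \right)}\right) + \left(\left(3540 - 2638\right) + c\right)} = \frac{1089}{\left(-3115 + \left(3 + 3 \cdot 151 \left(-21\right)\right)\right) + \left(\left(3540 - 2638\right) - 4832\right)} = \frac{1089}{\left(-3115 + \left(3 - 9513\right)\right) + \left(902 - 4832\right)} = \frac{1089}{\left(-3115 - 9510\right) - 3930} = \frac{1089}{-12625 - 3930} = \frac{1089}{-16555} = 1089 \left(- \frac{1}{16555}\right) = - \frac{99}{1505}$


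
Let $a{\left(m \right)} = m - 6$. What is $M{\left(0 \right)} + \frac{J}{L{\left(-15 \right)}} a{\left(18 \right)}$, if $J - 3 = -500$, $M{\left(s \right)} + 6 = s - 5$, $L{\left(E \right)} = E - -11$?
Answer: $1480$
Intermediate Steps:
$L{\left(E \right)} = 11 + E$ ($L{\left(E \right)} = E + 11 = 11 + E$)
$M{\left(s \right)} = -11 + s$ ($M{\left(s \right)} = -6 + \left(s - 5\right) = -6 + \left(-5 + s\right) = -11 + s$)
$a{\left(m \right)} = -6 + m$
$J = -497$ ($J = 3 - 500 = -497$)
$M{\left(0 \right)} + \frac{J}{L{\left(-15 \right)}} a{\left(18 \right)} = \left(-11 + 0\right) + - \frac{497}{11 - 15} \left(-6 + 18\right) = -11 + - \frac{497}{-4} \cdot 12 = -11 + \left(-497\right) \left(- \frac{1}{4}\right) 12 = -11 + \frac{497}{4} \cdot 12 = -11 + 1491 = 1480$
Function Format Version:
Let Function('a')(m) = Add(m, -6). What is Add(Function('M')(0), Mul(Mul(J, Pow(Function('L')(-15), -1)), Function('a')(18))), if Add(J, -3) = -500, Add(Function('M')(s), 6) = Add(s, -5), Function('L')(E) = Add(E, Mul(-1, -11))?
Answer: 1480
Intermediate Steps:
Function('L')(E) = Add(11, E) (Function('L')(E) = Add(E, 11) = Add(11, E))
Function('M')(s) = Add(-11, s) (Function('M')(s) = Add(-6, Add(s, -5)) = Add(-6, Add(-5, s)) = Add(-11, s))
Function('a')(m) = Add(-6, m)
J = -497 (J = Add(3, -500) = -497)
Add(Function('M')(0), Mul(Mul(J, Pow(Function('L')(-15), -1)), Function('a')(18))) = Add(Add(-11, 0), Mul(Mul(-497, Pow(Add(11, -15), -1)), Add(-6, 18))) = Add(-11, Mul(Mul(-497, Pow(-4, -1)), 12)) = Add(-11, Mul(Mul(-497, Rational(-1, 4)), 12)) = Add(-11, Mul(Rational(497, 4), 12)) = Add(-11, 1491) = 1480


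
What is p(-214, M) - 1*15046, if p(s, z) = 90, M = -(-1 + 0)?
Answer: -14956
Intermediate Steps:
M = 1 (M = -1*(-1) = 1)
p(-214, M) - 1*15046 = 90 - 1*15046 = 90 - 15046 = -14956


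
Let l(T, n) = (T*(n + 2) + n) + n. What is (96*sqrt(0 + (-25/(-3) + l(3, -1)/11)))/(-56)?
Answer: -4*sqrt(9174)/77 ≈ -4.9756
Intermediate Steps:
l(T, n) = 2*n + T*(2 + n) (l(T, n) = (T*(2 + n) + n) + n = (n + T*(2 + n)) + n = 2*n + T*(2 + n))
(96*sqrt(0 + (-25/(-3) + l(3, -1)/11)))/(-56) = (96*sqrt(0 + (-25/(-3) + (2*3 + 2*(-1) + 3*(-1))/11)))/(-56) = (96*sqrt(0 + (-25*(-1/3) + (6 - 2 - 3)*(1/11))))*(-1/56) = (96*sqrt(0 + (25/3 + 1*(1/11))))*(-1/56) = (96*sqrt(0 + (25/3 + 1/11)))*(-1/56) = (96*sqrt(0 + 278/33))*(-1/56) = (96*sqrt(278/33))*(-1/56) = (96*(sqrt(9174)/33))*(-1/56) = (32*sqrt(9174)/11)*(-1/56) = -4*sqrt(9174)/77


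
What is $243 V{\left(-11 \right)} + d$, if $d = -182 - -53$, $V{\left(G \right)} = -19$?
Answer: $-4746$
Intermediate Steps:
$d = -129$ ($d = -182 + 53 = -129$)
$243 V{\left(-11 \right)} + d = 243 \left(-19\right) - 129 = -4617 - 129 = -4746$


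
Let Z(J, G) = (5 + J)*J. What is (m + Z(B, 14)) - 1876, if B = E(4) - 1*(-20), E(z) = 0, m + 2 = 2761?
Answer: 1383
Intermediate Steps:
m = 2759 (m = -2 + 2761 = 2759)
B = 20 (B = 0 - 1*(-20) = 0 + 20 = 20)
Z(J, G) = J*(5 + J)
(m + Z(B, 14)) - 1876 = (2759 + 20*(5 + 20)) - 1876 = (2759 + 20*25) - 1876 = (2759 + 500) - 1876 = 3259 - 1876 = 1383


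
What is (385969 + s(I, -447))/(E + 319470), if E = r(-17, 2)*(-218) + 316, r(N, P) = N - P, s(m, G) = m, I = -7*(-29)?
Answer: 10727/8998 ≈ 1.1922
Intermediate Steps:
I = 203
E = 4458 (E = (-17 - 1*2)*(-218) + 316 = (-17 - 2)*(-218) + 316 = -19*(-218) + 316 = 4142 + 316 = 4458)
(385969 + s(I, -447))/(E + 319470) = (385969 + 203)/(4458 + 319470) = 386172/323928 = 386172*(1/323928) = 10727/8998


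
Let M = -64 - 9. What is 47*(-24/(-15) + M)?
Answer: -16779/5 ≈ -3355.8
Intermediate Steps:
M = -73
47*(-24/(-15) + M) = 47*(-24/(-15) - 73) = 47*(-24*(-1/15) - 73) = 47*(8/5 - 73) = 47*(-357/5) = -16779/5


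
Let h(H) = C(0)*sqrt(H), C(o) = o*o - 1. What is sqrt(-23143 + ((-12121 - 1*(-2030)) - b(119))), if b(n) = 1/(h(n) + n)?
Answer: sqrt(-3954847 + 33234*sqrt(119))/sqrt(119 - sqrt(119)) ≈ 182.3*I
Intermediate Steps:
C(o) = -1 + o**2 (C(o) = o**2 - 1 = -1 + o**2)
h(H) = -sqrt(H) (h(H) = (-1 + 0**2)*sqrt(H) = (-1 + 0)*sqrt(H) = -sqrt(H))
b(n) = 1/(n - sqrt(n)) (b(n) = 1/(-sqrt(n) + n) = 1/(n - sqrt(n)))
sqrt(-23143 + ((-12121 - 1*(-2030)) - b(119))) = sqrt(-23143 + ((-12121 - 1*(-2030)) - 1/(119 - sqrt(119)))) = sqrt(-23143 + ((-12121 + 2030) - 1/(119 - sqrt(119)))) = sqrt(-23143 + (-10091 - 1/(119 - sqrt(119)))) = sqrt(-33234 - 1/(119 - sqrt(119)))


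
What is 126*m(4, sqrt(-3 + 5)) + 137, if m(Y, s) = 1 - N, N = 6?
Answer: -493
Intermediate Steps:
m(Y, s) = -5 (m(Y, s) = 1 - 1*6 = 1 - 6 = -5)
126*m(4, sqrt(-3 + 5)) + 137 = 126*(-5) + 137 = -630 + 137 = -493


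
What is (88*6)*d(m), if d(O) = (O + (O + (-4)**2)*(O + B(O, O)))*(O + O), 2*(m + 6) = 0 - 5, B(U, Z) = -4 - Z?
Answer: 345576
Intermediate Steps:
m = -17/2 (m = -6 + (0 - 5)/2 = -6 + (1/2)*(-5) = -6 - 5/2 = -17/2 ≈ -8.5000)
d(O) = 2*O*(-64 - 3*O) (d(O) = (O + (O + (-4)**2)*(O + (-4 - O)))*(O + O) = (O + (O + 16)*(-4))*(2*O) = (O + (16 + O)*(-4))*(2*O) = (O + (-64 - 4*O))*(2*O) = (-64 - 3*O)*(2*O) = 2*O*(-64 - 3*O))
(88*6)*d(m) = (88*6)*(2*(-17/2)*(-64 - 3*(-17/2))) = 528*(2*(-17/2)*(-64 + 51/2)) = 528*(2*(-17/2)*(-77/2)) = 528*(1309/2) = 345576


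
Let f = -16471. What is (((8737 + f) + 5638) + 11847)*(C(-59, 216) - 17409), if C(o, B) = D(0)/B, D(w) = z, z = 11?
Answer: -36667007083/216 ≈ -1.6975e+8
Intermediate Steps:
D(w) = 11
C(o, B) = 11/B
(((8737 + f) + 5638) + 11847)*(C(-59, 216) - 17409) = (((8737 - 16471) + 5638) + 11847)*(11/216 - 17409) = ((-7734 + 5638) + 11847)*(11*(1/216) - 17409) = (-2096 + 11847)*(11/216 - 17409) = 9751*(-3760333/216) = -36667007083/216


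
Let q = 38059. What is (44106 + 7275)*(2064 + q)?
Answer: 2061559863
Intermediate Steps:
(44106 + 7275)*(2064 + q) = (44106 + 7275)*(2064 + 38059) = 51381*40123 = 2061559863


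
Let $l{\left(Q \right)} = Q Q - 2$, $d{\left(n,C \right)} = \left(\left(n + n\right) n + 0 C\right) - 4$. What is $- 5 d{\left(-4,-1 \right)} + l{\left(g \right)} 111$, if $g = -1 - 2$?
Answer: $637$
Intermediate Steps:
$g = -3$
$d{\left(n,C \right)} = -4 + 2 n^{2}$ ($d{\left(n,C \right)} = \left(2 n n + 0\right) - 4 = \left(2 n^{2} + 0\right) - 4 = 2 n^{2} - 4 = -4 + 2 n^{2}$)
$l{\left(Q \right)} = -2 + Q^{2}$ ($l{\left(Q \right)} = Q^{2} - 2 = -2 + Q^{2}$)
$- 5 d{\left(-4,-1 \right)} + l{\left(g \right)} 111 = - 5 \left(-4 + 2 \left(-4\right)^{2}\right) + \left(-2 + \left(-3\right)^{2}\right) 111 = - 5 \left(-4 + 2 \cdot 16\right) + \left(-2 + 9\right) 111 = - 5 \left(-4 + 32\right) + 7 \cdot 111 = \left(-5\right) 28 + 777 = -140 + 777 = 637$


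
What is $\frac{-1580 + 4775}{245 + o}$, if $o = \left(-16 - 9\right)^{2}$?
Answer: $\frac{213}{58} \approx 3.6724$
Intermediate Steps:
$o = 625$ ($o = \left(-16 + \left(-12 + 3\right)\right)^{2} = \left(-16 - 9\right)^{2} = \left(-25\right)^{2} = 625$)
$\frac{-1580 + 4775}{245 + o} = \frac{-1580 + 4775}{245 + 625} = \frac{3195}{870} = 3195 \cdot \frac{1}{870} = \frac{213}{58}$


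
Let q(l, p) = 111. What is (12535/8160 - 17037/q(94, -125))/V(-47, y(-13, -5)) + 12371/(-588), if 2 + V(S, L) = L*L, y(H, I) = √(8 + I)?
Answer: -170614651/986272 ≈ -172.99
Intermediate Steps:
V(S, L) = -2 + L² (V(S, L) = -2 + L*L = -2 + L²)
(12535/8160 - 17037/q(94, -125))/V(-47, y(-13, -5)) + 12371/(-588) = (12535/8160 - 17037/111)/(-2 + (√(8 - 5))²) + 12371/(-588) = (12535*(1/8160) - 17037*1/111)/(-2 + (√3)²) + 12371*(-1/588) = (2507/1632 - 5679/37)/(-2 + 3) - 12371/588 = -9175369/60384/1 - 12371/588 = -9175369/60384*1 - 12371/588 = -9175369/60384 - 12371/588 = -170614651/986272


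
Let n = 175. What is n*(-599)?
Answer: -104825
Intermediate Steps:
n*(-599) = 175*(-599) = -104825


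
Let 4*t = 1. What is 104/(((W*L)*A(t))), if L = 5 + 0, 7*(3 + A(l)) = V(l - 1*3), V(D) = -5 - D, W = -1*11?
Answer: 2912/5115 ≈ 0.56931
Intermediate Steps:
t = ¼ (t = (¼)*1 = ¼ ≈ 0.25000)
W = -11
A(l) = -23/7 - l/7 (A(l) = -3 + (-5 - (l - 1*3))/7 = -3 + (-5 - (l - 3))/7 = -3 + (-5 - (-3 + l))/7 = -3 + (-5 + (3 - l))/7 = -3 + (-2 - l)/7 = -3 + (-2/7 - l/7) = -23/7 - l/7)
L = 5
104/(((W*L)*A(t))) = 104/(((-11*5)*(-23/7 - ⅐*¼))) = 104/((-55*(-23/7 - 1/28))) = 104/((-55*(-93/28))) = 104/(5115/28) = 104*(28/5115) = 2912/5115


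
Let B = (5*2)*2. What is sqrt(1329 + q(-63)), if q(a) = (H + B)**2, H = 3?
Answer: sqrt(1858) ≈ 43.104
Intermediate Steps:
B = 20 (B = 10*2 = 20)
q(a) = 529 (q(a) = (3 + 20)**2 = 23**2 = 529)
sqrt(1329 + q(-63)) = sqrt(1329 + 529) = sqrt(1858)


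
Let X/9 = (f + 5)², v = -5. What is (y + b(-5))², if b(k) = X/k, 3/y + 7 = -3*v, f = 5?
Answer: 2064969/64 ≈ 32265.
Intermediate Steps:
X = 900 (X = 9*(5 + 5)² = 9*10² = 9*100 = 900)
y = 3/8 (y = 3/(-7 - 3*(-5)) = 3/(-7 + 15) = 3/8 ≈ 0.37500)
b(k) = 900/k
(y + b(-5))² = (3/8 + 900/(-5))² = (3/8 + 900*(-⅕))² = (3/8 - 180)² = (-1437/8)² = 2064969/64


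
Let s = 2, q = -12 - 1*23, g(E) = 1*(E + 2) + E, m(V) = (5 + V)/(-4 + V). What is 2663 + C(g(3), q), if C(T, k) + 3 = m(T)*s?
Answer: 5333/2 ≈ 2666.5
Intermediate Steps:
m(V) = (5 + V)/(-4 + V)
g(E) = 2 + 2*E (g(E) = 1*(2 + E) + E = (2 + E) + E = 2 + 2*E)
q = -35 (q = -12 - 23 = -35)
C(T, k) = -3 + 2*(5 + T)/(-4 + T) (C(T, k) = -3 + ((5 + T)/(-4 + T))*2 = -3 + 2*(5 + T)/(-4 + T))
2663 + C(g(3), q) = 2663 + (22 - (2 + 2*3))/(-4 + (2 + 2*3)) = 2663 + (22 - (2 + 6))/(-4 + (2 + 6)) = 2663 + (22 - 1*8)/(-4 + 8) = 2663 + (22 - 8)/4 = 2663 + (¼)*14 = 2663 + 7/2 = 5333/2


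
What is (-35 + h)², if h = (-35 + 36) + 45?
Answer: 121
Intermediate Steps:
h = 46 (h = 1 + 45 = 46)
(-35 + h)² = (-35 + 46)² = 11² = 121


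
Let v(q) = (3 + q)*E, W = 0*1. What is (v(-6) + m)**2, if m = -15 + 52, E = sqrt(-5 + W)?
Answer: 1324 - 222*I*sqrt(5) ≈ 1324.0 - 496.41*I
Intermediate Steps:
W = 0
E = I*sqrt(5) (E = sqrt(-5 + 0) = sqrt(-5) = I*sqrt(5) ≈ 2.2361*I)
v(q) = I*sqrt(5)*(3 + q) (v(q) = (3 + q)*(I*sqrt(5)) = I*sqrt(5)*(3 + q))
m = 37
(v(-6) + m)**2 = (I*sqrt(5)*(3 - 6) + 37)**2 = (I*sqrt(5)*(-3) + 37)**2 = (-3*I*sqrt(5) + 37)**2 = (37 - 3*I*sqrt(5))**2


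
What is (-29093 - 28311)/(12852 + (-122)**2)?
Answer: -14351/6934 ≈ -2.0697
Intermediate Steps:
(-29093 - 28311)/(12852 + (-122)**2) = -57404/(12852 + 14884) = -57404/27736 = -57404*1/27736 = -14351/6934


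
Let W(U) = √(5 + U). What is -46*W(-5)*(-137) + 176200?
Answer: 176200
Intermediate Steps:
-46*W(-5)*(-137) + 176200 = -46*√(5 - 5)*(-137) + 176200 = -46*√0*(-137) + 176200 = -46*0*(-137) + 176200 = 0*(-137) + 176200 = 0 + 176200 = 176200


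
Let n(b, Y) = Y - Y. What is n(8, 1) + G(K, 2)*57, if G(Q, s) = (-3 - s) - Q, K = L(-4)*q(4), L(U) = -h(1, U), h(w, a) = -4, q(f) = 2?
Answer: -741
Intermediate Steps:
n(b, Y) = 0
L(U) = 4 (L(U) = -1*(-4) = 4)
K = 8 (K = 4*2 = 8)
G(Q, s) = -3 - Q - s
n(8, 1) + G(K, 2)*57 = 0 + (-3 - 1*8 - 1*2)*57 = 0 + (-3 - 8 - 2)*57 = 0 - 13*57 = 0 - 741 = -741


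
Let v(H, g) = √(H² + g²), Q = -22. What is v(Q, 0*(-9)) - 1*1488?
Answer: -1466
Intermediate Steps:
v(Q, 0*(-9)) - 1*1488 = √((-22)² + (0*(-9))²) - 1*1488 = √(484 + 0²) - 1488 = √(484 + 0) - 1488 = √484 - 1488 = 22 - 1488 = -1466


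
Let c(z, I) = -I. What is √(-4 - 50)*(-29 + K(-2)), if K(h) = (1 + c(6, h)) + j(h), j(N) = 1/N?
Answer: -159*I*√6/2 ≈ -194.73*I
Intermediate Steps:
K(h) = 1 + 1/h - h (K(h) = (1 - h) + 1/h = 1 + 1/h - h)
√(-4 - 50)*(-29 + K(-2)) = √(-4 - 50)*(-29 + (1 + 1/(-2) - 1*(-2))) = √(-54)*(-29 + (1 - ½ + 2)) = (3*I*√6)*(-29 + 5/2) = (3*I*√6)*(-53/2) = -159*I*√6/2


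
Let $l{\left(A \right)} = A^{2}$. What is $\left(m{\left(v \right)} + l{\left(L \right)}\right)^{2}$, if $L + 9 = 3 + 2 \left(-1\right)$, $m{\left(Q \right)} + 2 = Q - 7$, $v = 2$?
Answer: $3249$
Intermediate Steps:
$m{\left(Q \right)} = -9 + Q$ ($m{\left(Q \right)} = -2 + \left(Q - 7\right) = -2 + \left(-7 + Q\right) = -9 + Q$)
$L = -8$ ($L = -9 + \left(3 + 2 \left(-1\right)\right) = -9 + \left(3 - 2\right) = -9 + 1 = -8$)
$\left(m{\left(v \right)} + l{\left(L \right)}\right)^{2} = \left(\left(-9 + 2\right) + \left(-8\right)^{2}\right)^{2} = \left(-7 + 64\right)^{2} = 57^{2} = 3249$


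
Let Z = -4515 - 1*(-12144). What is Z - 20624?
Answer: -12995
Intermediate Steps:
Z = 7629 (Z = -4515 + 12144 = 7629)
Z - 20624 = 7629 - 20624 = -12995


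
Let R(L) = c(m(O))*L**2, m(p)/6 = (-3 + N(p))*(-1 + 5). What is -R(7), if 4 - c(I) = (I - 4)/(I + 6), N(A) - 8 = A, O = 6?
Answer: -4018/27 ≈ -148.81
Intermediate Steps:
N(A) = 8 + A
m(p) = 120 + 24*p (m(p) = 6*((-3 + (8 + p))*(-1 + 5)) = 6*((5 + p)*4) = 6*(20 + 4*p) = 120 + 24*p)
c(I) = 4 - (-4 + I)/(6 + I) (c(I) = 4 - (I - 4)/(I + 6) = 4 - (-4 + I)/(6 + I))
R(L) = 82*L**2/27 (R(L) = ((28 + 3*(120 + 24*6))/(6 + (120 + 24*6)))*L**2 = ((28 + 3*(120 + 144))/(6 + (120 + 144)))*L**2 = ((28 + 3*264)/(6 + 264))*L**2 = ((28 + 792)/270)*L**2 = ((1/270)*820)*L**2 = 82*L**2/27)
-R(7) = -82*7**2/27 = -82*49/27 = -1*4018/27 = -4018/27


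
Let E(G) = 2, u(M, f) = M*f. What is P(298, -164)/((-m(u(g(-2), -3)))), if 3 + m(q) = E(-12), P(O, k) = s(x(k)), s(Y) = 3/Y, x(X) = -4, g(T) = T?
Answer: -¾ ≈ -0.75000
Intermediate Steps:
P(O, k) = -¾ (P(O, k) = 3/(-4) = 3*(-¼) = -¾)
m(q) = -1 (m(q) = -3 + 2 = -1)
P(298, -164)/((-m(u(g(-2), -3)))) = -3/(4*((-1*(-1)))) = -¾/1 = -¾*1 = -¾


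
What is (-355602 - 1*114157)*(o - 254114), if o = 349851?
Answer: -44973317383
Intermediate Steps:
(-355602 - 1*114157)*(o - 254114) = (-355602 - 1*114157)*(349851 - 254114) = (-355602 - 114157)*95737 = -469759*95737 = -44973317383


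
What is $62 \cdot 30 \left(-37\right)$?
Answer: $-68820$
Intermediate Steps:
$62 \cdot 30 \left(-37\right) = 1860 \left(-37\right) = -68820$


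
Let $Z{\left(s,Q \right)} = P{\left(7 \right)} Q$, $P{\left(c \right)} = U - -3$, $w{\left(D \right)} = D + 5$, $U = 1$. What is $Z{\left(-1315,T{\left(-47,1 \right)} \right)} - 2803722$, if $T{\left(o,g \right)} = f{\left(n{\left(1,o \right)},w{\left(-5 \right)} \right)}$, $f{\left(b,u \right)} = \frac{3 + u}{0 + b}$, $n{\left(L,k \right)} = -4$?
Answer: $-2803725$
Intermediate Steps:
$w{\left(D \right)} = 5 + D$
$P{\left(c \right)} = 4$ ($P{\left(c \right)} = 1 - -3 = 1 + 3 = 4$)
$f{\left(b,u \right)} = \frac{3 + u}{b}$
$T{\left(o,g \right)} = - \frac{3}{4}$ ($T{\left(o,g \right)} = \frac{3 + \left(5 - 5\right)}{-4} = - \frac{3 + 0}{4} = \left(- \frac{1}{4}\right) 3 = - \frac{3}{4}$)
$Z{\left(s,Q \right)} = 4 Q$
$Z{\left(-1315,T{\left(-47,1 \right)} \right)} - 2803722 = 4 \left(- \frac{3}{4}\right) - 2803722 = -3 - 2803722 = -2803725$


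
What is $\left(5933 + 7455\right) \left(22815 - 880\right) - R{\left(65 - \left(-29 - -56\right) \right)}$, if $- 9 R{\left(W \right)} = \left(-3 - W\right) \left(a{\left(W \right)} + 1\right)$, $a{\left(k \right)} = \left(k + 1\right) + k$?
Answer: $\frac{880996274}{3} \approx 2.9367 \cdot 10^{8}$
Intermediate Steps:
$a{\left(k \right)} = 1 + 2 k$ ($a{\left(k \right)} = \left(1 + k\right) + k = 1 + 2 k$)
$R{\left(W \right)} = - \frac{\left(-3 - W\right) \left(2 + 2 W\right)}{9}$ ($R{\left(W \right)} = - \frac{\left(-3 - W\right) \left(\left(1 + 2 W\right) + 1\right)}{9} = - \frac{\left(-3 - W\right) \left(2 + 2 W\right)}{9}$)
$\left(5933 + 7455\right) \left(22815 - 880\right) - R{\left(65 - \left(-29 - -56\right) \right)} = \left(5933 + 7455\right) \left(22815 - 880\right) - \left(\frac{2}{3} + \frac{2 \left(65 - \left(-29 - -56\right)\right)^{2}}{9} + \frac{8 \left(65 - \left(-29 - -56\right)\right)}{9}\right) = 13388 \cdot 21935 - \left(\frac{2}{3} + \frac{2 \left(65 - \left(-29 + 56\right)\right)^{2}}{9} + \frac{8 \left(65 - \left(-29 + 56\right)\right)}{9}\right) = 293665780 - \left(\frac{2}{3} + \frac{2 \left(65 - 27\right)^{2}}{9} + \frac{8 \left(65 - 27\right)}{9}\right) = 293665780 - \left(\frac{2}{3} + \frac{2 \cdot 38^{2}}{9} + \frac{8}{9} \cdot 38\right) = 293665780 - \left(\frac{2}{3} + \frac{2}{9} \cdot 1444 + \frac{304}{9}\right) = 293665780 - \left(\frac{2}{3} + \frac{2888}{9} + \frac{304}{9}\right) = 293665780 - \frac{1066}{3} = \frac{880996274}{3}$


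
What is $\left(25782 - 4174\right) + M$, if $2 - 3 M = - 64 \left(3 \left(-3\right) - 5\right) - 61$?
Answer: $\frac{63991}{3} \approx 21330.0$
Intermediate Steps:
$M = - \frac{833}{3}$ ($M = \frac{2}{3} - \frac{- 64 \left(3 \left(-3\right) - 5\right) - 61}{3} = \frac{2}{3} - \frac{- 64 \left(-9 - 5\right) - 61}{3} = \frac{2}{3} - \frac{\left(-64\right) \left(-14\right) - 61}{3} = \frac{2}{3} - \frac{896 - 61}{3} = \frac{2}{3} - \frac{835}{3} = - \frac{833}{3} \approx -277.67$)
$\left(25782 - 4174\right) + M = \left(25782 - 4174\right) - \frac{833}{3} = 21608 - \frac{833}{3} = \frac{63991}{3}$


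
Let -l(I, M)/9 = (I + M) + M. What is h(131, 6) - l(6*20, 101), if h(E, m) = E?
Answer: 3029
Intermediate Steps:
l(I, M) = -18*M - 9*I (l(I, M) = -9*((I + M) + M) = -9*(I + 2*M) = -18*M - 9*I)
h(131, 6) - l(6*20, 101) = 131 - (-18*101 - 54*20) = 131 - (-1818 - 9*120) = 131 - (-1818 - 1080) = 131 - 1*(-2898) = 131 + 2898 = 3029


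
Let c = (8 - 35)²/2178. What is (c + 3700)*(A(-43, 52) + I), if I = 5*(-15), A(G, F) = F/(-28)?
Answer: -240884389/847 ≈ -2.8440e+5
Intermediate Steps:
A(G, F) = -F/28 (A(G, F) = F*(-1/28) = -F/28)
I = -75
c = 81/242 (c = (-27)²*(1/2178) = 729*(1/2178) = 81/242 ≈ 0.33471)
(c + 3700)*(A(-43, 52) + I) = (81/242 + 3700)*(-1/28*52 - 75) = 895481*(-13/7 - 75)/242 = (895481/242)*(-538/7) = -240884389/847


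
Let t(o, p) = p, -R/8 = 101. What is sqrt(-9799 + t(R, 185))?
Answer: I*sqrt(9614) ≈ 98.051*I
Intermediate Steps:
R = -808 (R = -8*101 = -808)
sqrt(-9799 + t(R, 185)) = sqrt(-9799 + 185) = sqrt(-9614) = I*sqrt(9614)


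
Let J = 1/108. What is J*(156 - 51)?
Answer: 35/36 ≈ 0.97222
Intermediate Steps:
J = 1/108 ≈ 0.0092593
J*(156 - 51) = (156 - 51)/108 = (1/108)*105 = 35/36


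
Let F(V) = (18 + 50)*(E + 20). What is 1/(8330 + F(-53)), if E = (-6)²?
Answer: 1/12138 ≈ 8.2386e-5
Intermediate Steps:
E = 36
F(V) = 3808 (F(V) = (18 + 50)*(36 + 20) = 68*56 = 3808)
1/(8330 + F(-53)) = 1/(8330 + 3808) = 1/12138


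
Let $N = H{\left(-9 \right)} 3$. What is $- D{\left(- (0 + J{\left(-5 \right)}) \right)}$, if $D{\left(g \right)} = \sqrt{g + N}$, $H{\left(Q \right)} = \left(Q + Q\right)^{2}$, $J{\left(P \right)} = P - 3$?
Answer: $- 14 \sqrt{5} \approx -31.305$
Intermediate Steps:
$J{\left(P \right)} = -3 + P$
$H{\left(Q \right)} = 4 Q^{2}$ ($H{\left(Q \right)} = \left(2 Q\right)^{2} = 4 Q^{2}$)
$N = 972$ ($N = 4 \left(-9\right)^{2} \cdot 3 = 4 \cdot 81 \cdot 3 = 324 \cdot 3 = 972$)
$D{\left(g \right)} = \sqrt{972 + g}$ ($D{\left(g \right)} = \sqrt{g + 972} = \sqrt{972 + g}$)
$- D{\left(- (0 + J{\left(-5 \right)}) \right)} = - \sqrt{972 - \left(0 - 8\right)} = - \sqrt{972 - -8} = - \sqrt{972 + 8} = - \sqrt{980} = - 14 \sqrt{5}$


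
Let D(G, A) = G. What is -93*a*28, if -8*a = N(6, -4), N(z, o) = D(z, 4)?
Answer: 1953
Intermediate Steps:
N(z, o) = z
a = -¾ (a = -⅛*6 = -¾ ≈ -0.75000)
-93*a*28 = -93*(-¾)*28 = (279/4)*28 = 1953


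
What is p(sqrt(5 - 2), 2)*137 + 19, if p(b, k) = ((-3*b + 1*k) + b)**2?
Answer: 2211 - 1096*sqrt(3) ≈ 312.67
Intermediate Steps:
p(b, k) = (k - 2*b)**2 (p(b, k) = ((-3*b + k) + b)**2 = ((k - 3*b) + b)**2 = (k - 2*b)**2)
p(sqrt(5 - 2), 2)*137 + 19 = (-1*2 + 2*sqrt(5 - 2))**2*137 + 19 = (-2 + 2*sqrt(3))**2*137 + 19 = 137*(-2 + 2*sqrt(3))**2 + 19 = 19 + 137*(-2 + 2*sqrt(3))**2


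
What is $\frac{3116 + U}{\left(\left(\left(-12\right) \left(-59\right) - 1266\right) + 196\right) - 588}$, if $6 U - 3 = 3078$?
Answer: $- \frac{7259}{1900} \approx -3.8205$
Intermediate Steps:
$U = \frac{1027}{2}$ ($U = \frac{1}{2} + \frac{1}{6} \cdot 3078 = \frac{1}{2} + 513 = \frac{1027}{2} \approx 513.5$)
$\frac{3116 + U}{\left(\left(\left(-12\right) \left(-59\right) - 1266\right) + 196\right) - 588} = \frac{3116 + \frac{1027}{2}}{\left(\left(\left(-12\right) \left(-59\right) - 1266\right) + 196\right) - 588} = \frac{7259}{2 \left(\left(\left(708 - 1266\right) + 196\right) - 588\right)} = \frac{7259}{2 \left(\left(-558 + 196\right) - 588\right)} = \frac{7259}{2 \left(-362 - 588\right)} = \frac{7259}{2 \left(-950\right)} = \frac{7259}{2} \left(- \frac{1}{950}\right) = - \frac{7259}{1900}$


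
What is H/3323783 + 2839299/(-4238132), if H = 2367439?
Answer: 596305235831/14086631093356 ≈ 0.042331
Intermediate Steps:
H/3323783 + 2839299/(-4238132) = 2367439/3323783 + 2839299/(-4238132) = 2367439*(1/3323783) + 2839299*(-1/4238132) = 2367439/3323783 - 2839299/4238132 = 596305235831/14086631093356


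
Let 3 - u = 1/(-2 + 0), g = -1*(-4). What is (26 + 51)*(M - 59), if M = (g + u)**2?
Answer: -847/4 ≈ -211.75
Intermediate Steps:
g = 4
u = 7/2 (u = 3 - 1/(-2 + 0) = 3 - 1/(-2) = 3 - 1*(-1/2) = 3 + 1/2 = 7/2 ≈ 3.5000)
M = 225/4 (M = (4 + 7/2)**2 = (15/2)**2 = 225/4 ≈ 56.250)
(26 + 51)*(M - 59) = (26 + 51)*(225/4 - 59) = 77*(-11/4) = -847/4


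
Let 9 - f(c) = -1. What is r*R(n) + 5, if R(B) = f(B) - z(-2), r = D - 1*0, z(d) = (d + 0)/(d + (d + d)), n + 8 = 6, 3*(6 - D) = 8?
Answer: 335/9 ≈ 37.222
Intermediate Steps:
D = 10/3 (D = 6 - 1/3*8 = 6 - 8/3 = 10/3 ≈ 3.3333)
n = -2 (n = -8 + 6 = -2)
f(c) = 10 (f(c) = 9 - 1*(-1) = 9 + 1 = 10)
z(d) = 1/3 (z(d) = d/(d + 2*d) = d/((3*d)) = d*(1/(3*d)) = 1/3)
r = 10/3 (r = 10/3 - 1*0 = 10/3 + 0 = 10/3 ≈ 3.3333)
R(B) = 29/3 (R(B) = 10 - 1*1/3 = 10 - 1/3 = 29/3)
r*R(n) + 5 = (10/3)*(29/3) + 5 = 290/9 + 5 = 335/9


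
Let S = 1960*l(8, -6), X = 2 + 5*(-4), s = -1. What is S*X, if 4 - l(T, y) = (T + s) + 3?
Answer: 211680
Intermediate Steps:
X = -18 (X = 2 - 20 = -18)
l(T, y) = 2 - T (l(T, y) = 4 - ((T - 1) + 3) = 4 - ((-1 + T) + 3) = 4 - (2 + T) = 4 + (-2 - T) = 2 - T)
S = -11760 (S = 1960*(2 - 1*8) = 1960*(2 - 8) = 1960*(-6) = -11760)
S*X = -11760*(-18) = 211680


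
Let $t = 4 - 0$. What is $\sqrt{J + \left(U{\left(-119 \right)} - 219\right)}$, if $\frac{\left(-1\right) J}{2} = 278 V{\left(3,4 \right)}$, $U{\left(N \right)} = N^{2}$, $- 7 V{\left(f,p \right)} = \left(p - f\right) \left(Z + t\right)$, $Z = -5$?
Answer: $\frac{9 \sqrt{8386}}{7} \approx 117.74$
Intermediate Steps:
$t = 4$ ($t = 4 + 0 = 4$)
$V{\left(f,p \right)} = - \frac{f}{7} + \frac{p}{7}$ ($V{\left(f,p \right)} = - \frac{\left(p - f\right) \left(-5 + 4\right)}{7} = - \frac{\left(p - f\right) \left(-1\right)}{7} = - \frac{f - p}{7} = - \frac{f}{7} + \frac{p}{7}$)
$J = - \frac{556}{7}$ ($J = - 2 \cdot 278 \left(\left(- \frac{1}{7}\right) 3 + \frac{1}{7} \cdot 4\right) = - 2 \cdot 278 \left(- \frac{3}{7} + \frac{4}{7}\right) = - 2 \cdot 278 \cdot \frac{1}{7} = \left(-2\right) \frac{278}{7} = - \frac{556}{7} \approx -79.429$)
$\sqrt{J + \left(U{\left(-119 \right)} - 219\right)} = \sqrt{- \frac{556}{7} - \left(219 - \left(-119\right)^{2}\right)} = \sqrt{- \frac{556}{7} + \left(14161 - 219\right)} = \sqrt{- \frac{556}{7} + 13942} = \sqrt{\frac{97038}{7}} = \frac{9 \sqrt{8386}}{7}$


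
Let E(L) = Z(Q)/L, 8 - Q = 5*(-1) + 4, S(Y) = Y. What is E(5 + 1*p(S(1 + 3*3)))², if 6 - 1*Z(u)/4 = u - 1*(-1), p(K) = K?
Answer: 256/225 ≈ 1.1378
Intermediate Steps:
Q = 9 (Q = 8 - (5*(-1) + 4) = 8 - (-5 + 4) = 8 - 1*(-1) = 8 + 1 = 9)
Z(u) = 20 - 4*u (Z(u) = 24 - 4*(u - 1*(-1)) = 24 - 4*(u + 1) = 24 - 4*(1 + u) = 24 + (-4 - 4*u) = 20 - 4*u)
E(L) = -16/L (E(L) = (20 - 4*9)/L = (20 - 36)/L = -16/L)
E(5 + 1*p(S(1 + 3*3)))² = (-16/(5 + 1*(1 + 3*3)))² = (-16/(5 + 1*(1 + 9)))² = (-16/(5 + 1*10))² = (-16/(5 + 10))² = (-16/15)² = 256/225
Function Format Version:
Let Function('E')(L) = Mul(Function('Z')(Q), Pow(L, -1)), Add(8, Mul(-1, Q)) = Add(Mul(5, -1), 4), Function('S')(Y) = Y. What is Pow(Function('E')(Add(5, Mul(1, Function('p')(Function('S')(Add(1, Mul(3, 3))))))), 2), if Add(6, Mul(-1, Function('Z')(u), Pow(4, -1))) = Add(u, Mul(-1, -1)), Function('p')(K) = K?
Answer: Rational(256, 225) ≈ 1.1378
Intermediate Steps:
Q = 9 (Q = Add(8, Mul(-1, Add(Mul(5, -1), 4))) = Add(8, Mul(-1, Add(-5, 4))) = Add(8, Mul(-1, -1)) = Add(8, 1) = 9)
Function('Z')(u) = Add(20, Mul(-4, u)) (Function('Z')(u) = Add(24, Mul(-4, Add(u, Mul(-1, -1)))) = Add(24, Mul(-4, Add(u, 1))) = Add(24, Mul(-4, Add(1, u))) = Add(24, Add(-4, Mul(-4, u))) = Add(20, Mul(-4, u)))
Function('E')(L) = Mul(-16, Pow(L, -1)) (Function('E')(L) = Mul(Add(20, Mul(-4, 9)), Pow(L, -1)) = Mul(Add(20, -36), Pow(L, -1)) = Mul(-16, Pow(L, -1)))
Pow(Function('E')(Add(5, Mul(1, Function('p')(Function('S')(Add(1, Mul(3, 3))))))), 2) = Pow(Mul(-16, Pow(Add(5, Mul(1, Add(1, Mul(3, 3)))), -1)), 2) = Pow(Mul(-16, Pow(Add(5, Mul(1, Add(1, 9))), -1)), 2) = Pow(Mul(-16, Pow(Add(5, Mul(1, 10)), -1)), 2) = Pow(Mul(-16, Pow(Add(5, 10), -1)), 2) = Pow(Mul(-16, Pow(15, -1)), 2) = Pow(Mul(-16, Rational(1, 15)), 2) = Pow(Rational(-16, 15), 2) = Rational(256, 225)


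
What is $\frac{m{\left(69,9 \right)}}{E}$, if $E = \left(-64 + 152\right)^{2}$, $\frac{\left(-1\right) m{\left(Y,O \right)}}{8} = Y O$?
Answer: $- \frac{621}{968} \approx -0.64153$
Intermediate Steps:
$m{\left(Y,O \right)} = - 8 O Y$ ($m{\left(Y,O \right)} = - 8 Y O = - 8 O Y$)
$E = 7744$ ($E = 88^{2} = 7744$)
$\frac{m{\left(69,9 \right)}}{E} = \frac{\left(-8\right) 9 \cdot 69}{7744} = \left(-4968\right) \frac{1}{7744} = - \frac{621}{968}$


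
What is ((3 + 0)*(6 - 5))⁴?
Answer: 81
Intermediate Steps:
((3 + 0)*(6 - 5))⁴ = (3*1)⁴ = 3⁴ = 81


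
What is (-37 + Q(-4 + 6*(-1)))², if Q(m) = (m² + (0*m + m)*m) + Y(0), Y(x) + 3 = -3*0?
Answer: 25600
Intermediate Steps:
Y(x) = -3 (Y(x) = -3 - 3*0 = -3 + 0 = -3)
Q(m) = -3 + 2*m² (Q(m) = (m² + (0*m + m)*m) - 3 = (m² + (0 + m)*m) - 3 = (m² + m*m) - 3 = (m² + m²) - 3 = 2*m² - 3 = -3 + 2*m²)
(-37 + Q(-4 + 6*(-1)))² = (-37 + (-3 + 2*(-4 + 6*(-1))²))² = (-37 + (-3 + 2*(-4 - 6)²))² = (-37 + (-3 + 2*(-10)²))² = (-37 + (-3 + 2*100))² = (-37 + (-3 + 200))² = (-37 + 197)² = 160² = 25600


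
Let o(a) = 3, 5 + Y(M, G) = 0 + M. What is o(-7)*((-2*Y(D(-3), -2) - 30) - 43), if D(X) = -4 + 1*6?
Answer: -201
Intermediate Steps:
D(X) = 2 (D(X) = -4 + 6 = 2)
Y(M, G) = -5 + M (Y(M, G) = -5 + (0 + M) = -5 + M)
o(-7)*((-2*Y(D(-3), -2) - 30) - 43) = 3*((-2*(-5 + 2) - 30) - 43) = 3*((-2*(-3) - 30) - 43) = 3*((6 - 30) - 43) = 3*(-24 - 43) = 3*(-67) = -201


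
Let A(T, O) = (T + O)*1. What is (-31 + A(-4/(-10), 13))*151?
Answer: -13288/5 ≈ -2657.6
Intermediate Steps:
A(T, O) = O + T (A(T, O) = (O + T)*1 = O + T)
(-31 + A(-4/(-10), 13))*151 = (-31 + (13 - 4/(-10)))*151 = (-31 + (13 - 4*(-1/10)))*151 = (-31 + (13 + 2/5))*151 = (-31 + 67/5)*151 = -88/5*151 = -13288/5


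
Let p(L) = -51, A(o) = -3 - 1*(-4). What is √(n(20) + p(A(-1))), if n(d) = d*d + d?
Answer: 3*√41 ≈ 19.209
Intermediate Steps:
A(o) = 1 (A(o) = -3 + 4 = 1)
n(d) = d + d² (n(d) = d² + d = d + d²)
√(n(20) + p(A(-1))) = √(20*(1 + 20) - 51) = √(20*21 - 51) = √(420 - 51) = √369 = 3*√41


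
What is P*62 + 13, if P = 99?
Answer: 6151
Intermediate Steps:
P*62 + 13 = 99*62 + 13 = 6138 + 13 = 6151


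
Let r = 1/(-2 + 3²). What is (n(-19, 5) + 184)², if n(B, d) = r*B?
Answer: 1610361/49 ≈ 32865.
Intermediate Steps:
r = ⅐ (r = 1/(-2 + 9) = 1/7 = ⅐ ≈ 0.14286)
n(B, d) = B/7
(n(-19, 5) + 184)² = ((⅐)*(-19) + 184)² = (-19/7 + 184)² = (1269/7)² = 1610361/49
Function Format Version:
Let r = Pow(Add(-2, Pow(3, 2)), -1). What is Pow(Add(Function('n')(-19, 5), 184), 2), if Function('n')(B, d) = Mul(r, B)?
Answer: Rational(1610361, 49) ≈ 32865.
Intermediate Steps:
r = Rational(1, 7) (r = Pow(Add(-2, 9), -1) = Pow(7, -1) = Rational(1, 7) ≈ 0.14286)
Function('n')(B, d) = Mul(Rational(1, 7), B)
Pow(Add(Function('n')(-19, 5), 184), 2) = Pow(Add(Mul(Rational(1, 7), -19), 184), 2) = Pow(Add(Rational(-19, 7), 184), 2) = Pow(Rational(1269, 7), 2) = Rational(1610361, 49)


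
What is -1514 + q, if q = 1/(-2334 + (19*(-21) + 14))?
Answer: -4116567/2719 ≈ -1514.0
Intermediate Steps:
q = -1/2719 (q = 1/(-2334 + (-399 + 14)) = 1/(-2334 - 385) = 1/(-2719) = -1/2719 ≈ -0.00036778)
-1514 + q = -1514 - 1/2719 = -4116567/2719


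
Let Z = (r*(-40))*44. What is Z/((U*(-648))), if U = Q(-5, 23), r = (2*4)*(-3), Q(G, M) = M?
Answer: -1760/621 ≈ -2.8341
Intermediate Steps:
r = -24 (r = 8*(-3) = -24)
U = 23
Z = 42240 (Z = -24*(-40)*44 = 960*44 = 42240)
Z/((U*(-648))) = 42240/((23*(-648))) = 42240/(-14904) = 42240*(-1/14904) = -1760/621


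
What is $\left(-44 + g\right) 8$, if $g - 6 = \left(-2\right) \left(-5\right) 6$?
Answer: $176$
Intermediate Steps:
$g = 66$ ($g = 6 + \left(-2\right) \left(-5\right) 6 = 6 + 10 \cdot 6 = 6 + 60 = 66$)
$\left(-44 + g\right) 8 = \left(-44 + 66\right) 8 = 22 \cdot 8 = 176$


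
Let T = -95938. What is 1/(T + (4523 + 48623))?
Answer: -1/42792 ≈ -2.3369e-5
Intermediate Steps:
1/(T + (4523 + 48623)) = 1/(-95938 + (4523 + 48623)) = 1/(-95938 + 53146) = 1/(-42792) = -1/42792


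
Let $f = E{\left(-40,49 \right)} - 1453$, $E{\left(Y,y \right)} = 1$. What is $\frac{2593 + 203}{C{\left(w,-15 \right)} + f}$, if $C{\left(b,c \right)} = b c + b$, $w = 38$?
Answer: $- \frac{699}{496} \approx -1.4093$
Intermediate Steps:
$C{\left(b,c \right)} = b + b c$
$f = -1452$ ($f = 1 - 1453 = -1452$)
$\frac{2593 + 203}{C{\left(w,-15 \right)} + f} = \frac{2593 + 203}{38 \left(1 - 15\right) - 1452} = \frac{2796}{38 \left(-14\right) - 1452} = \frac{2796}{-532 - 1452} = \frac{2796}{-1984} = 2796 \left(- \frac{1}{1984}\right) = - \frac{699}{496}$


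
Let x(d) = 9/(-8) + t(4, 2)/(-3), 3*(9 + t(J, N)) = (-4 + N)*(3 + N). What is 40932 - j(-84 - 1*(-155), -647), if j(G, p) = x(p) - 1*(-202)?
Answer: 2932345/72 ≈ 40727.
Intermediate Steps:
t(J, N) = -9 + (-4 + N)*(3 + N)/3 (t(J, N) = -9 + ((-4 + N)*(3 + N))/3 = -9 + (-4 + N)*(3 + N)/3)
x(d) = 215/72 (x(d) = 9/(-8) + (-13 - ⅓*2 + (⅓)*2²)/(-3) = 9*(-⅛) + (-13 - ⅔ + (⅓)*4)*(-⅓) = -9/8 + (-13 - ⅔ + 4/3)*(-⅓) = -9/8 - 37/3*(-⅓) = -9/8 + 37/9 = 215/72)
j(G, p) = 14759/72 (j(G, p) = 215/72 - 1*(-202) = 215/72 + 202 = 14759/72)
40932 - j(-84 - 1*(-155), -647) = 40932 - 1*14759/72 = 40932 - 14759/72 = 2932345/72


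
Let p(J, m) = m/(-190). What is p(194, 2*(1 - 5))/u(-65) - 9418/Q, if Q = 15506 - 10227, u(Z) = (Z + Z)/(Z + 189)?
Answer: -59465342/32597825 ≈ -1.8242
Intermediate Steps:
p(J, m) = -m/190 (p(J, m) = m*(-1/190) = -m/190)
u(Z) = 2*Z/(189 + Z) (u(Z) = (2*Z)/(189 + Z) = 2*Z/(189 + Z))
Q = 5279
p(194, 2*(1 - 5))/u(-65) - 9418/Q = (-(1 - 5)/95)/((2*(-65)/(189 - 65))) - 9418/5279 = (-(-4)/95)/((2*(-65)/124)) - 9418*1/5279 = (-1/190*(-8))/((2*(-65)*(1/124))) - 9418/5279 = 4/(95*(-65/62)) - 9418/5279 = (4/95)*(-62/65) - 9418/5279 = -248/6175 - 9418/5279 = -59465342/32597825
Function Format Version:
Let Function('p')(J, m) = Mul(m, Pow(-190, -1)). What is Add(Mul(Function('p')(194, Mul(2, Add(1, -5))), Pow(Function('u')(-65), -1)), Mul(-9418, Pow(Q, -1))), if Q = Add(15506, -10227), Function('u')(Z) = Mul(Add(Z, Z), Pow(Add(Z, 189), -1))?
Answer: Rational(-59465342, 32597825) ≈ -1.8242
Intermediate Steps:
Function('p')(J, m) = Mul(Rational(-1, 190), m) (Function('p')(J, m) = Mul(m, Rational(-1, 190)) = Mul(Rational(-1, 190), m))
Function('u')(Z) = Mul(2, Z, Pow(Add(189, Z), -1)) (Function('u')(Z) = Mul(Mul(2, Z), Pow(Add(189, Z), -1)) = Mul(2, Z, Pow(Add(189, Z), -1)))
Q = 5279
Add(Mul(Function('p')(194, Mul(2, Add(1, -5))), Pow(Function('u')(-65), -1)), Mul(-9418, Pow(Q, -1))) = Add(Mul(Mul(Rational(-1, 190), Mul(2, Add(1, -5))), Pow(Mul(2, -65, Pow(Add(189, -65), -1)), -1)), Mul(-9418, Pow(5279, -1))) = Add(Mul(Mul(Rational(-1, 190), Mul(2, -4)), Pow(Mul(2, -65, Pow(124, -1)), -1)), Mul(-9418, Rational(1, 5279))) = Add(Mul(Mul(Rational(-1, 190), -8), Pow(Mul(2, -65, Rational(1, 124)), -1)), Rational(-9418, 5279)) = Add(Mul(Rational(4, 95), Pow(Rational(-65, 62), -1)), Rational(-9418, 5279)) = Add(Mul(Rational(4, 95), Rational(-62, 65)), Rational(-9418, 5279)) = Add(Rational(-248, 6175), Rational(-9418, 5279)) = Rational(-59465342, 32597825)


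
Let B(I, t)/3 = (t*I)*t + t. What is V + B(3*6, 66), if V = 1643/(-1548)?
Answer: 364431613/1548 ≈ 2.3542e+5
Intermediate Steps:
B(I, t) = 3*t + 3*I*t² (B(I, t) = 3*((t*I)*t + t) = 3*((I*t)*t + t) = 3*(I*t² + t) = 3*(t + I*t²) = 3*t + 3*I*t²)
V = -1643/1548 (V = 1643*(-1/1548) = -1643/1548 ≈ -1.0614)
V + B(3*6, 66) = -1643/1548 + 3*66*(1 + (3*6)*66) = -1643/1548 + 3*66*(1 + 18*66) = -1643/1548 + 3*66*(1 + 1188) = -1643/1548 + 3*66*1189 = -1643/1548 + 235422 = 364431613/1548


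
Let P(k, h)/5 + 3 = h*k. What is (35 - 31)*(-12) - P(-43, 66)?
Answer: 14157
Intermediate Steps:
P(k, h) = -15 + 5*h*k (P(k, h) = -15 + 5*(h*k) = -15 + 5*h*k)
(35 - 31)*(-12) - P(-43, 66) = (35 - 31)*(-12) - (-15 + 5*66*(-43)) = 4*(-12) - (-15 - 14190) = -48 - 1*(-14205) = -48 + 14205 = 14157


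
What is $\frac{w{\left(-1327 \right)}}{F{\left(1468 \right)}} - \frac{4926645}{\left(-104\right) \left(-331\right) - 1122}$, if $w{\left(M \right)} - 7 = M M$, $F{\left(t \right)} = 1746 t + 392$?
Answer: $- \frac{785681893733}{5335646440} \approx -147.25$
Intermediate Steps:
$F{\left(t \right)} = 392 + 1746 t$
$w{\left(M \right)} = 7 + M^{2}$ ($w{\left(M \right)} = 7 + M M = 7 + M^{2}$)
$\frac{w{\left(-1327 \right)}}{F{\left(1468 \right)}} - \frac{4926645}{\left(-104\right) \left(-331\right) - 1122} = \frac{7 + \left(-1327\right)^{2}}{392 + 1746 \cdot 1468} - \frac{4926645}{\left(-104\right) \left(-331\right) - 1122} = \frac{7 + 1760929}{392 + 2563128} - \frac{4926645}{34424 - 1122} = \frac{1760936}{2563520} - \frac{4926645}{33302} = 1760936 \cdot \frac{1}{2563520} - \frac{4926645}{33302} = \frac{220117}{320440} - \frac{4926645}{33302} = - \frac{785681893733}{5335646440}$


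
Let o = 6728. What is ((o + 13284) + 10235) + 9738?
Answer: 39985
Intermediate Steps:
((o + 13284) + 10235) + 9738 = ((6728 + 13284) + 10235) + 9738 = (20012 + 10235) + 9738 = 30247 + 9738 = 39985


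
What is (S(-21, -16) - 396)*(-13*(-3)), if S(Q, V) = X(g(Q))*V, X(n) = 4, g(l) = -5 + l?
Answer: -17940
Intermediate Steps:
S(Q, V) = 4*V
(S(-21, -16) - 396)*(-13*(-3)) = (4*(-16) - 396)*(-13*(-3)) = (-64 - 396)*39 = -460*39 = -17940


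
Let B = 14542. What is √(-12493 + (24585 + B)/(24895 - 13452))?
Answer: 24*I*√2839260046/11443 ≈ 111.76*I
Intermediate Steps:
√(-12493 + (24585 + B)/(24895 - 13452)) = √(-12493 + (24585 + 14542)/(24895 - 13452)) = √(-12493 + 39127/11443) = √(-142918272/11443) = 24*I*√2839260046/11443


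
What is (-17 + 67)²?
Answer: 2500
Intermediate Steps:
(-17 + 67)² = 50² = 2500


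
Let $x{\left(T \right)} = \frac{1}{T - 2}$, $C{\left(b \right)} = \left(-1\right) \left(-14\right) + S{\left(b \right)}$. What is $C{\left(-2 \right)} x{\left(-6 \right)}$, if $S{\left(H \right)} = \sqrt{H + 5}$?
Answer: $- \frac{7}{4} - \frac{\sqrt{3}}{8} \approx -1.9665$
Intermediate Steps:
$S{\left(H \right)} = \sqrt{5 + H}$
$C{\left(b \right)} = 14 + \sqrt{5 + b}$ ($C{\left(b \right)} = \left(-1\right) \left(-14\right) + \sqrt{5 + b} = 14 + \sqrt{5 + b}$)
$x{\left(T \right)} = \frac{1}{-2 + T}$
$C{\left(-2 \right)} x{\left(-6 \right)} = \frac{14 + \sqrt{5 - 2}}{-2 - 6} = \frac{14 + \sqrt{3}}{-8} = \left(14 + \sqrt{3}\right) \left(- \frac{1}{8}\right) = - \frac{7}{4} - \frac{\sqrt{3}}{8}$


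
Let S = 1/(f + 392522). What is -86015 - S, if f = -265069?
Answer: -10962869796/127453 ≈ -86015.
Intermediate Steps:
S = 1/127453 (S = 1/(-265069 + 392522) = 1/127453 ≈ 7.8460e-6)
-86015 - S = -86015 - 1*1/127453 = -86015 - 1/127453 = -10962869796/127453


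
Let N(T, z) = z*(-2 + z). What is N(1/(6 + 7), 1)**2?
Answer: 1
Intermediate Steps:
N(1/(6 + 7), 1)**2 = (1*(-2 + 1))**2 = (1*(-1))**2 = (-1)**2 = 1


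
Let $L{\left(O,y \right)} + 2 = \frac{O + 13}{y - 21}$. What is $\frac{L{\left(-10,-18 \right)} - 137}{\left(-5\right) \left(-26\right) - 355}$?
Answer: $\frac{1808}{2925} \approx 0.61812$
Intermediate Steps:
$L{\left(O,y \right)} = -2 + \frac{13 + O}{-21 + y}$ ($L{\left(O,y \right)} = -2 + \frac{O + 13}{y - 21} = -2 + \frac{13 + O}{-21 + y}$)
$\frac{L{\left(-10,-18 \right)} - 137}{\left(-5\right) \left(-26\right) - 355} = \frac{\frac{55 - 10 - -36}{-21 - 18} - 137}{\left(-5\right) \left(-26\right) - 355} = \frac{\frac{55 - 10 + 36}{-39} - 137}{130 - 355} = \frac{\left(- \frac{1}{39}\right) 81 - 137}{-225} = \left(- \frac{27}{13} - 137\right) \left(- \frac{1}{225}\right) = \left(- \frac{1808}{13}\right) \left(- \frac{1}{225}\right) = \frac{1808}{2925}$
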